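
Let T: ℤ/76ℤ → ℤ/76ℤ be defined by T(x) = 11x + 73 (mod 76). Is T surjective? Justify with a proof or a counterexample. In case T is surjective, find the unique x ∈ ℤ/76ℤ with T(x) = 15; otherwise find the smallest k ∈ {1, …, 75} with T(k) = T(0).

50

By definition, T is surjective if every y in the codomain equals T(x) for some x in the domain.
Since gcd(11, 76) = 1, 11 is invertible modulo 76. Euclid's algorithm: 76 = 6·11 + 10, 11 = 1·10 + 1; back-substituting gives 1 = 7·11 − 1·76, so 11⁻¹ ≡ 7 (mod 76).
For any y ∈ ℤ/76ℤ, x = 7(y − 73) mod 76 satisfies T(x) = 11·7(y − 73) + 73 ≡ y (since 11·7 ≡ 1 mod 76). So every y has a preimage.
Hence T is surjective.
Since T is surjective, we compute T⁻¹(15): solve 11x + 73 ≡ 15 (mod 76), i.e. 11x ≡ 18 (mod 76).
Multiplying by 11⁻¹ = 7 gives x ≡ 7·18 = 126 = 1·76 + 50 ≡ 50 (mod 76).
Check: T(50) = 11·50 + 73 = 623 = 8·76 + 15 ≡ 15 (mod 76).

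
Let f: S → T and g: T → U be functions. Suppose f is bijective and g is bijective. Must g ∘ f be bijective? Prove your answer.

Injectivity: if g(f(a)) = g(f(b)) then f(a) = f(b) (g injective) so a = b (f injective).
Surjectivity: for c ∈ U pick b with g(b) = c, then a with f(a) = b; then (g ∘ f)(a) = c.
Hence g ∘ f is bijective.

bijective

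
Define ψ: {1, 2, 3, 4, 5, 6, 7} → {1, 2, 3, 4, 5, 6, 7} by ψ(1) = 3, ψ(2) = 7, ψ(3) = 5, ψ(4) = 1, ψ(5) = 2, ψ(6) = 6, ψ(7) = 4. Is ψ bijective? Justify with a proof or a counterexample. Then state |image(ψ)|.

7

The values 3, 7, 5, 1, 2, 6, 4 are a permutation of {1, 2, 3, 4, 5, 6, 7}: each element appears exactly once.
So ψ is injective and surjective, hence bijective.
The image of ψ is {1, 2, 3, 4, 5, 6, 7}, which has 7 elements.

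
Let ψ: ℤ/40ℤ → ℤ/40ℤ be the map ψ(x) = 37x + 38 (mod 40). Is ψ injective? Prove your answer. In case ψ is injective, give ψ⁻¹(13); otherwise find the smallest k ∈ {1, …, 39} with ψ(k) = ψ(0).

Suppose ψ(a) = ψ(b) in ℤ/40ℤ. Then 37a + 38 ≡ 37b + 38 (mod 40), therefore 37(a − b) ≡ 0 (mod 40).
Since gcd(37, 40) = 1, 37 is invertible modulo 40, therefore a − b ≡ 0 (mod 40), i.e. a = b.
Thus ψ is injective.
We now compute 37⁻¹ mod 40 explicitly. Euclid's algorithm: 40 = 1·37 + 3, 37 = 12·3 + 1; back-substituting gives 1 = 13·37 − 12·40, so 37⁻¹ ≡ 13 (mod 40).
Since ψ is injective, we compute ψ⁻¹(13): solve 37x + 38 ≡ 13 (mod 40), i.e. 37x ≡ 15 (mod 40).
Multiplying by 37⁻¹ = 13 gives x ≡ 13·15 = 195 = 4·40 + 35 ≡ 35 (mod 40).
Check: ψ(35) = 37·35 + 38 = 1333 = 33·40 + 13 ≡ 13 (mod 40).

35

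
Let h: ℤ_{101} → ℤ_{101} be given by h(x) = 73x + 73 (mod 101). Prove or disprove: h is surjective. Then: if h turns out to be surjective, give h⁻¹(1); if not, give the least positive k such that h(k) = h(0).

17

Since gcd(73, 101) = 1, 73 is invertible modulo 101. Euclid's algorithm: 101 = 1·73 + 28, 73 = 2·28 + 17, 28 = 1·17 + 11, 17 = 1·11 + 6, 11 = 1·6 + 5, 6 = 1·5 + 1; back-substituting gives 1 = 18·73 − 13·101, so 73⁻¹ ≡ 18 (mod 101).
Then y ↦ 18(y − 73) is a two-sided inverse to h, so every y ∈ ℤ_{101} has a preimage.
Therefore h is surjective.
Since h is surjective, we find h⁻¹(1): we need 73x ≡ 1 − 73 ≡ 29 (mod 101). Using 73⁻¹ = 18: x ≡ 18·29 = 522 = 5·101 + 17, so x = 17.
Check: h(17) = 73·17 + 73 = 1314 = 13·101 + 1 ≡ 1 (mod 101).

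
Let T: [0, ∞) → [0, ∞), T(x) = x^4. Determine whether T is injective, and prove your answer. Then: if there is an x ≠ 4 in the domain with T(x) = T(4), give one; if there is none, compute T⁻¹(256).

4

On [0, ∞), x ↦ x^4 is strictly increasing, so T(x_1) = T(x_2) forces x_1 = x_2. So T is injective.
Since x ↦ x^4 is strictly increasing on [0, ∞), it is injective there, so no x ≠ 4 in the domain has T(x) = T(4). We therefore compute T⁻¹(256) = 256^{1/4} = 4 (indeed 4^4 = 256).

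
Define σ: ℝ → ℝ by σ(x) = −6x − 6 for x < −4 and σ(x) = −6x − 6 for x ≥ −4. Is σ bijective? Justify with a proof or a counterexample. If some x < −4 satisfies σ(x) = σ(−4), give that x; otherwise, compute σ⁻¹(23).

-29/6

Both pieces are strictly decreasing (slopes −6 and −6), so each is injective on its own interval.
The left piece maps (−∞, −4) onto (18, ∞); the right piece maps [−4, ∞) onto (−∞, 18].
Since 18 = 18, the images partition ℝ: σ is injective and surjective, hence bijective.
Because the two images are disjoint, no x < −4 has σ(x) = σ(−4), so we compute σ⁻¹(23): 23 lies in (18, ∞), so solve −6x − 6 = 23: x = (23 + 6)/(−6) = −29/6.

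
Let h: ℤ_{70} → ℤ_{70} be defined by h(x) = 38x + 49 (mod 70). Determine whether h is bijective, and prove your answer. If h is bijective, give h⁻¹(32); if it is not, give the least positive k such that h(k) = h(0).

35

Recall that h is injective when h(s) = h(t) forces s = t.
We have gcd(38, 70) = 2 > 1. Taking s = 0 and t = 35: h(0) = 49 and h(35) = 38·35 + 49 = 1379 ≡ 49 (mod 70).
So h(0) = h(35) while 0 ≠ 35, so h is not injective, hence not bijective.
Since h is not bijective, we find the least positive k with h(k) = h(0): this means 38k ≡ 0 (mod 70), i.e. 70 ∣ 38k. Since gcd(38, 70) = 2, dividing through by 2 this holds exactly when 35 ∣ 19k, and as gcd(19, 35) = 1, exactly when 35 ∣ k.
The smallest positive such k is 35.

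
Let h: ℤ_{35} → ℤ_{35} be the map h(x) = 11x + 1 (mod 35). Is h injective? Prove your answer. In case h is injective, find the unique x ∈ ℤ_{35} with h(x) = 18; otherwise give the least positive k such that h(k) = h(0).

Recall that h is injective when h(a) = h(b) forces a = b.
Suppose h(a) = h(b) in ℤ_{35}. Then 11a + 1 ≡ 11b + 1 (mod 35), so 11(a − b) ≡ 0 (mod 35).
Since gcd(11, 35) = 1, 11 is invertible modulo 35, therefore a − b ≡ 0 (mod 35), i.e. a = b.
Thus h is injective.
We now compute 11⁻¹ mod 35 explicitly. Euclid's algorithm: 35 = 3·11 + 2, 11 = 5·2 + 1; back-substituting gives 1 = 16·11 − 5·35, so 11⁻¹ ≡ 16 (mod 35).
Since h is injective, we find h⁻¹(18): we need 11x ≡ 18 − 1 ≡ 17 (mod 35). Using 11⁻¹ = 16: x ≡ 16·17 = 272 = 7·35 + 27, so x = 27.
Check: h(27) = 11·27 + 1 = 298 = 8·35 + 18 ≡ 18 (mod 35).

27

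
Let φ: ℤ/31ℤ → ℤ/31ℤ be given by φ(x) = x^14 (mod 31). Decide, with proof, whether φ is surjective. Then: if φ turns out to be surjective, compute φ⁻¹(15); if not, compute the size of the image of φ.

16

φ(15): Repeated squaring mod 31: 15^1 ≡ 15, 15^2 ≡ 15² = 225 ≡ 8, 15^4 ≡ 8² = 64 ≡ 2, 15^8 ≡ 2² = 4. Since 14 = 8 + 4 + 2, 15^14 ≡ 4·2·8: 4·2 = 8, then 8·8 = 64 ≡ 2. So 15^14 ≡ 2 (mod 31).
φ(16): Repeated squaring mod 31: 16^1 ≡ 16, 16^2 ≡ 16² = 256 ≡ 8, 16^4 ≡ 8² = 64 ≡ 2, 16^8 ≡ 2² = 4. Since 14 = 8 + 4 + 2, 16^14 ≡ 4·2·8: 4·2 = 8, then 8·8 = 64 ≡ 2. So 16^14 ≡ 2 (mod 31).
So φ(15) = φ(16) = 2 while 15 ≠ 16, so φ is not injective.
A non-injective map from the 31-element set ℤ/31ℤ to itself takes at most 30 distinct values, so it cannot be surjective. Hence φ is not surjective.
Since φ is not surjective, we determine |image(φ)|. Computing x^14 mod 31 for each x (by repeated squaring, reducing mod 31 at every step), the values φ(0), φ(1), …, φ(30) are: 0, 1, 16, 10, 8, 25, 5, 9, 4, 7, 28, 14, 18, 19, 20, 2, 2, 20, 19, 18, 14, 28, 7, 4, 9, 5, 25, 8, 10, 16, 1.
The distinct values are {0, 1, 2, 4, 5, 7, 8, 9, 10, 14, 16, 18, 19, 20, 25, 28}; there are 16 of them.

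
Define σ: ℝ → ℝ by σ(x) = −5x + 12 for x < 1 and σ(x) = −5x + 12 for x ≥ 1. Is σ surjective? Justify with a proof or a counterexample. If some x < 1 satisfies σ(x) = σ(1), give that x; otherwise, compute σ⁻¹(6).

6/5

Both pieces are strictly decreasing (slopes −5 and −5), so each is injective on its own interval.
The left piece maps (−∞, 1) onto (7, ∞); the right piece maps [1, ∞) onto (−∞, 7].
These images together cover ℝ, so σ is surjective.
Because the two images are disjoint, no x < 1 has σ(x) = σ(1), so we compute σ⁻¹(6): 6 lies in (−∞, 7], so solve −5x + 12 = 6: x = (6 − 12)/(−5) = 6/5.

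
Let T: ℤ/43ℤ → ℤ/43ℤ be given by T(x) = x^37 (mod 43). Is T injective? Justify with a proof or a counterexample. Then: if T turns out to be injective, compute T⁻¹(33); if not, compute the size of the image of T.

19

Since 43 is prime, the nonzero elements of ℤ/43ℤ form a cyclic group of order 42.
As gcd(37, 42) = 1, raising to the 37th power is a bijection on this group: if s^37 ≡ t^37 then (st^{−1})^37 = 1, and the only element of order dividing gcd(37, 42) = 1 is 1, so s = t.
With T(0) = 0 this makes T injective on all of ℤ/43ℤ, hence bijective (finite equal-size domain and codomain). In particular T is injective.
Since T is injective, we find the preimage of 33. The inverse of x ↦ x^37 on (ℤ/43ℤ)^× is x ↦ x^25, because 37·25 = 925 = 22·42 + 1 ≡ 1 (mod 42) and x^{42} = 1 for x ≠ 0 (Fermat). So T⁻¹(33) = 33^25 mod 43.
Repeated squaring mod 43: 33^1 ≡ 33, 33^2 ≡ 33² = 1089 ≡ 14, 33^4 ≡ 14² = 196 ≡ 24, 33^8 ≡ 24² = 576 ≡ 17, 33^16 ≡ 17² = 289 ≡ 31. Since 25 = 16 + 8 + 1, 33^25 ≡ 31·17·33: 31·17 = 527 ≡ 11, then 11·33 = 363 ≡ 19. So 33^25 ≡ 19 (mod 43).
Hence T⁻¹(33) = 19.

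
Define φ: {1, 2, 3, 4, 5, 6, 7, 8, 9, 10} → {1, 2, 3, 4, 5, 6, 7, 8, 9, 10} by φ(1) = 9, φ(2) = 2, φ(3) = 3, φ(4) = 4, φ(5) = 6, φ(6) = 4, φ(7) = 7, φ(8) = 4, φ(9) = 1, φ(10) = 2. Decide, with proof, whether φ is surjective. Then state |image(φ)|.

No element maps to 5, so φ is not surjective.
The image of φ is {1, 2, 3, 4, 6, 7, 9}, which has 7 elements.

7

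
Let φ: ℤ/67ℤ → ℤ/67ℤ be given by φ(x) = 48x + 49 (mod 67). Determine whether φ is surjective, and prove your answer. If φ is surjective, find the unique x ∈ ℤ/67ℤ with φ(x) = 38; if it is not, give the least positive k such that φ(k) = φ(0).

Recall that surjectivity means every element of the codomain has a preimage under φ.
Since gcd(48, 67) = 1, 48 is invertible modulo 67. Euclid's algorithm: 67 = 1·48 + 19, 48 = 2·19 + 10, 19 = 1·10 + 9, 10 = 1·9 + 1; back-substituting gives 1 = 7·48 − 5·67, so 48⁻¹ ≡ 7 (mod 67).
For any y ∈ ℤ/67ℤ, x = 7(y − 49) mod 67 satisfies φ(x) = 48·7(y − 49) + 49 ≡ y (since 48·7 ≡ 1 mod 67). So every y has a preimage.
Thus φ is surjective.
Since φ is surjective, we find φ⁻¹(38): we need 48x ≡ 38 − 49 ≡ 56 (mod 67). Using 48⁻¹ = 7: x ≡ 7·56 = 392 = 5·67 + 57, so x = 57.
Check: φ(57) = 48·57 + 49 = 2785 = 41·67 + 38 ≡ 38 (mod 67).

57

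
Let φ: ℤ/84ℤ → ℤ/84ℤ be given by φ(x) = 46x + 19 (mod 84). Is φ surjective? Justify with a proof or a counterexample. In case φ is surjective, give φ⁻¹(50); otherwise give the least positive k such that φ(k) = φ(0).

Recall: surjectivity means every element of the codomain has a preimage under φ.
Since gcd(46, 84) = 2, we have 46x ≡ 0 (mod 2) for all x, so φ(x) ≡ 1 (mod 2).
But 0 ≢ 1 (mod 2), so 0 ∈ ℤ/84ℤ has no preimage. Hence φ is not surjective.
Since φ is not surjective, we find the least positive k with φ(k) = φ(0): this means 46k ≡ 0 (mod 84), i.e. 84 ∣ 46k. Since gcd(46, 84) = 2, dividing through by 2 this holds exactly when 42 ∣ 23k, and as gcd(23, 42) = 1, exactly when 42 ∣ k.
The smallest positive such k is 42.

42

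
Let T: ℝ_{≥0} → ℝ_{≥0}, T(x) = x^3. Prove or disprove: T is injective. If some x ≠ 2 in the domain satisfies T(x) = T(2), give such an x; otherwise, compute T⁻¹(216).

On ℝ_{≥0}, x ↦ x^3 is strictly increasing, so T(s) = T(t) forces s = t. Hence T is injective.
Since x ↦ x^3 is strictly increasing on ℝ_{≥0}, it is injective there, so no x ≠ 2 in the domain has T(x) = T(2). We therefore compute T⁻¹(216) = 216^{1/3} = 6 (indeed 6^3 = 216).

6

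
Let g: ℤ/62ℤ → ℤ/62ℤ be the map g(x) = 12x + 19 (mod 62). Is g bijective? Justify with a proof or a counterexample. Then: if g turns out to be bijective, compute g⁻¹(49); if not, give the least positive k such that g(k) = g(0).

Recall: g is injective when g(s) = g(t) forces s = t.
We have gcd(12, 62) = 2 > 1. Taking s = 0 and t = 31: g(0) = 19 and g(31) = 12·31 + 19 = 391 ≡ 19 (mod 62).
So g(0) = g(31) while 0 ≠ 31, thus g is not injective, hence not bijective.
Since g is not bijective, we find the least positive k with g(k) = g(0): this means 12k ≡ 0 (mod 62), i.e. 62 ∣ 12k. Since gcd(12, 62) = 2, dividing through by 2 this holds exactly when 31 ∣ 6k, and as gcd(6, 31) = 1, exactly when 31 ∣ k.
The smallest positive such k is 31.

31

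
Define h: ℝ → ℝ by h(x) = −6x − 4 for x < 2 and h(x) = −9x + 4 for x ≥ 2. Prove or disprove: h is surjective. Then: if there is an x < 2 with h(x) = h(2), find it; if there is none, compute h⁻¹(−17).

Both pieces are strictly decreasing (slopes −6 and −9), so each is injective on its own interval.
The left piece maps (−∞, 2) onto (−16, ∞); the right piece maps [2, ∞) onto (−∞, −14].
The union (−16, ∞) ∪ (−∞, −14] covers ℝ, so h is surjective.
For the follow-up: the images overlap, so an x < 2 with h(x) = h(2) exists. h(2) = −14; solving −6x − 4 = −14 for x < 2 gives x = (−14 + 4)/(−6) = 5/3.

5/3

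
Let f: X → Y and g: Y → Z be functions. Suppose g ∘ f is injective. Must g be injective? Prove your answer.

not injective

No. Take X = {1}, Y = {1, 2, 3}, Z = {1, 2, 3}, f(a) = a for each a ∈ X, and g(b) = 2 if b ∈ {2, 3} else g(b) = b.
Then g ∘ f = f is injective (X ⊂ Y and f is the inclusion), but g(2) = g(3) = 2 with 2 ≠ 3, so g is not injective.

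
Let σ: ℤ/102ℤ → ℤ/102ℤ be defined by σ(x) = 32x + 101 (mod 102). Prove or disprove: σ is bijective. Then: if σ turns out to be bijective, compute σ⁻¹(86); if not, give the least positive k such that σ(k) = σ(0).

51

We have gcd(32, 102) = 2 > 1. Taking a = 0 and b = 51: σ(0) = 101 and σ(51) = 32·51 + 101 = 1733 ≡ 101 (mod 102).
So σ(0) = σ(51) while 0 ≠ 51, hence σ is not injective, hence not bijective.
Since σ is not bijective, we find the least positive k with σ(k) = σ(0): this means 32k ≡ 0 (mod 102), i.e. 102 ∣ 32k. Since gcd(32, 102) = 2, dividing through by 2 this holds exactly when 51 ∣ 16k, and as gcd(16, 51) = 1, exactly when 51 ∣ k.
The smallest positive such k is 51.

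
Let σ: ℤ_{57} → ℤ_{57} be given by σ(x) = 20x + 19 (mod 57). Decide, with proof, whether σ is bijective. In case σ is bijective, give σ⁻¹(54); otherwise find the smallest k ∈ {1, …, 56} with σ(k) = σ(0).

If σ(x_1) = σ(x_2), then 20x_1 ≡ 20x_2 (mod 57). Because gcd(20, 57) = 1, we may cancel 20 to get x_1 ≡ x_2 (mod 57).
We now compute 20⁻¹ mod 57 explicitly. Euclid's algorithm: 57 = 2·20 + 17, 20 = 1·17 + 3, 17 = 5·3 + 2, 3 = 1·2 + 1; back-substituting gives 1 = 20·20 − 7·57, so 20⁻¹ ≡ 20 (mod 57).
Then y ↦ 20(y − 19) is a two-sided inverse to σ, so every y ∈ ℤ_{57} has a preimage.
So σ is bijective.
Since σ is bijective, we compute σ⁻¹(54): solve 20x + 19 ≡ 54 (mod 57), i.e. 20x ≡ 35 (mod 57).
Multiplying by 20⁻¹ = 20 gives x ≡ 20·35 = 700 = 12·57 + 16 ≡ 16 (mod 57).
Check: σ(16) = 20·16 + 19 = 339 = 5·57 + 54 ≡ 54 (mod 57).

16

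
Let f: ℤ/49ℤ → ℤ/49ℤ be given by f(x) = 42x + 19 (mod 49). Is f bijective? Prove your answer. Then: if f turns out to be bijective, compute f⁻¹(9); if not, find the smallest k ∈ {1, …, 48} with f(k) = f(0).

7

By definition, f is injective if f(x_1) = f(x_2) implies x_1 = x_2.
We have gcd(42, 49) = 7 > 1. Taking x_1 = 0 and x_2 = 7: f(0) = 19 and f(7) = 42·7 + 19 = 313 ≡ 19 (mod 49).
So f(0) = f(7) while 0 ≠ 7, hence f is not injective, hence not bijective.
Since f is not bijective, we find the least positive k with f(k) = f(0): this means 42k ≡ 0 (mod 49), i.e. 49 ∣ 42k. Since gcd(42, 49) = 7, dividing through by 7 this holds exactly when 7 ∣ 6k, and as gcd(6, 7) = 1, exactly when 7 ∣ k.
The smallest positive such k is 7.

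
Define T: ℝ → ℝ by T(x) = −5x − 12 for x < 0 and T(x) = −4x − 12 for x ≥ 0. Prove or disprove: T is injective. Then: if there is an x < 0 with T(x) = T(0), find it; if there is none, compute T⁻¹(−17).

Both pieces are strictly decreasing (slopes −5 and −4), so each is injective on its own interval.
The left piece maps (−∞, 0) onto (−12, ∞); the right piece maps [0, ∞) onto (−∞, −12].
These images are disjoint, so no value is attained by both pieces. Thus T is injective.
Because the two images are disjoint, no x < 0 has T(x) = T(0), so we compute T⁻¹(−17): −17 lies in (−∞, −12], so solve −4x − 12 = −17: x = (−17 + 12)/(−4) = 5/4.

5/4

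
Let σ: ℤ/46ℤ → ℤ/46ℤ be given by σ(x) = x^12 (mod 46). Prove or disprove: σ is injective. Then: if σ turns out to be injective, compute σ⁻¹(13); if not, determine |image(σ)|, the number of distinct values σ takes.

24

σ(22): Repeated squaring mod 46: 22^1 ≡ 22, 22^2 ≡ 22² = 484 ≡ 24, 22^4 ≡ 24² = 576 ≡ 24, 22^8 ≡ 24² = 576 ≡ 24. Since 12 = 8 + 4, 22^12 ≡ 24·24: 24·24 = 576 ≡ 24. So 22^12 ≡ 24 (mod 46).
σ(24): Repeated squaring mod 46: 24^1 ≡ 24, 24^2 ≡ 24² = 576 ≡ 24, 24^4 ≡ 24² = 576 ≡ 24, 24^8 ≡ 24² = 576 ≡ 24. Since 12 = 8 + 4, 24^12 ≡ 24·24: 24·24 = 576 ≡ 24. So 24^12 ≡ 24 (mod 46).
So σ(22) = σ(24) = 24 while 22 ≠ 24, so σ is not injective.
Since σ is not injective, we determine |image(σ)|. Computing x^12 mod 46 for each x (by repeated squaring, reducing mod 46 at every step), the values σ(0), σ(1), …, σ(45) are: 0, 1, 2, 3, 4, 41, 6, 39, 8, 9, 36, 35, 12, 13, 32, 31, 16, 29, 18, 27, 26, 25, 24, 23, 24, 25, 26, 27, 18, 29, 16, 31, 32, 13, 12, 35, 36, 9, 8, 39, 6, 41, 4, 3, 2, 1.
The distinct values are {0, 1, 2, 3, 4, 6, 8, 9, 12, 13, 16, 18, 23, 24, 25, 26, 27, 29, 31, 32, 35, 36, 39, 41}; there are 24 of them.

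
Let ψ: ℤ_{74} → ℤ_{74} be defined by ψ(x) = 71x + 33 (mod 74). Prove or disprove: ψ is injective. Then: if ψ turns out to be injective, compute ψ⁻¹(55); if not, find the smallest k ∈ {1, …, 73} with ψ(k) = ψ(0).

Suppose ψ(x_1) = ψ(x_2) in ℤ_{74}. Then 71x_1 + 33 ≡ 71x_2 + 33 (mod 74), so 71(x_1 − x_2) ≡ 0 (mod 74).
Since gcd(71, 74) = 1, 71 is invertible modulo 74, thus x_1 − x_2 ≡ 0 (mod 74), i.e. x_1 = x_2.
Hence ψ is injective.
We now compute 71⁻¹ mod 74 explicitly. Euclid's algorithm: 74 = 1·71 + 3, 71 = 23·3 + 2, 3 = 1·2 + 1; back-substituting gives 1 = 49·71 − 47·74, so 71⁻¹ ≡ 49 (mod 74).
Since ψ is injective, we find ψ⁻¹(55): we need 71x ≡ 55 − 33 ≡ 22 (mod 74). Using 71⁻¹ = 49: x ≡ 49·22 = 1078 = 14·74 + 42, so x = 42.
Check: ψ(42) = 71·42 + 33 = 3015 = 40·74 + 55 ≡ 55 (mod 74).

42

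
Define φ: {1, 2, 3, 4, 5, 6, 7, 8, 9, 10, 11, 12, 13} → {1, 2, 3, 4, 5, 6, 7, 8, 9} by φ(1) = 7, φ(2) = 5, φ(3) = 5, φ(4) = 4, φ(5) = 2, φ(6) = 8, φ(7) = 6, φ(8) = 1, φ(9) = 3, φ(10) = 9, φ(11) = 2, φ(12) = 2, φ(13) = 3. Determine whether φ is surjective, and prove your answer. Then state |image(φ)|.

9

Every element of the codomain has a preimage: 1 = φ(8), 2 = φ(5), 3 = φ(9), 4 = φ(4), 5 = φ(2), 6 = φ(7), 7 = φ(1), 8 = φ(6), 9 = φ(10).
Hence φ is surjective.
The image of φ is {1, 2, 3, 4, 5, 6, 7, 8, 9}, which has 9 elements.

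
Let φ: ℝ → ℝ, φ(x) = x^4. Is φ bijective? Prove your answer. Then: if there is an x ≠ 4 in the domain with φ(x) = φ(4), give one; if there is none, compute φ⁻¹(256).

-4

φ(4) = 256 = (−4)^4 = φ(−4) (since 4 is even), with 4 ≠ −4. So φ is not injective, hence not bijective.
For the follow-up, such an x exists: taking x = −4 ∈ ℝ gives φ(−4) = 256 = φ(4) with −4 ≠ 4.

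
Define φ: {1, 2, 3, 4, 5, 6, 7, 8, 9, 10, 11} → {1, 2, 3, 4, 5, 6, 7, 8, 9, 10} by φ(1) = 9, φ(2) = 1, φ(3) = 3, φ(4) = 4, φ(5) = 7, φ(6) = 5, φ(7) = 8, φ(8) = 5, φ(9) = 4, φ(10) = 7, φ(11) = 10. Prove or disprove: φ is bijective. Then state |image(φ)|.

8

φ(6) = 5 = φ(8) with 6 ≠ 8, so φ is not injective, hence not bijective.
The image of φ is {1, 3, 4, 5, 7, 8, 9, 10}, which has 8 elements.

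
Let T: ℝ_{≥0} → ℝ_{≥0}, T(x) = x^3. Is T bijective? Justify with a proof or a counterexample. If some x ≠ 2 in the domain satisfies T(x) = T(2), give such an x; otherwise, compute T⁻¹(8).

On ℝ_{≥0}, x ↦ x^3 is strictly increasing (injective) and for any y ∈ ℝ_{≥0} the 3rd root y^{1/3} lies in ℝ_{≥0} (surjective). So T is bijective.
Since x ↦ x^3 is strictly increasing on ℝ_{≥0}, it is injective there, so no x ≠ 2 in the domain has T(x) = T(2). We therefore compute T⁻¹(8) = 8^{1/3} = 2 (indeed 2^3 = 8).

2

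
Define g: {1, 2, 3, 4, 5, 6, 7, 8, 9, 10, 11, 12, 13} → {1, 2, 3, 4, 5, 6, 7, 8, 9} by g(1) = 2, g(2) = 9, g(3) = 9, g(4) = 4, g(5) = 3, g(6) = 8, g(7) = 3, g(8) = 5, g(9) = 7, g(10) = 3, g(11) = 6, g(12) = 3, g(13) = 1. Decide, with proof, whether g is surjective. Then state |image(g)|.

Every element of the codomain has a preimage: 1 = g(13), 2 = g(1), 3 = g(5), 4 = g(4), 5 = g(8), 6 = g(11), 7 = g(9), 8 = g(6), 9 = g(2).
Therefore g is surjective.
The image of g is {1, 2, 3, 4, 5, 6, 7, 8, 9}, which has 9 elements.

9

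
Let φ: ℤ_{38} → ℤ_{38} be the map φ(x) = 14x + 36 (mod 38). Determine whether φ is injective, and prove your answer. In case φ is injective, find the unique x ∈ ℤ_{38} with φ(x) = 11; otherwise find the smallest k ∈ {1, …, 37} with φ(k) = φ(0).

Recall that φ is injective when φ(u) = φ(v) forces u = v.
We have gcd(14, 38) = 2 > 1. Taking u = 0 and v = 19: φ(0) = 36 and φ(19) = 14·19 + 36 = 302 ≡ 36 (mod 38).
So φ(0) = φ(19) while 0 ≠ 19, hence φ is not injective.
Since φ is not injective, we find the least positive k with φ(k) = φ(0): this means 14k ≡ 0 (mod 38), i.e. 38 ∣ 14k. Since gcd(14, 38) = 2, dividing through by 2 this holds exactly when 19 ∣ 7k, and as gcd(7, 19) = 1, exactly when 19 ∣ k.
The smallest positive such k is 19.

19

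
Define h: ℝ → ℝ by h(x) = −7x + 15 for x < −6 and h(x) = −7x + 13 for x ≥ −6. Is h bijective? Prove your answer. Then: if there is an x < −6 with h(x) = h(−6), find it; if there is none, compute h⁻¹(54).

-41/7

Both pieces are strictly decreasing (slopes −7 and −7), so each is injective on its own interval.
The left piece maps (−∞, −6) onto (57, ∞); the right piece maps [−6, ∞) onto (−∞, 55].
The images leave a gap (57 has no preimage), so h is not surjective, hence not bijective.
Because the two images are disjoint, no x < −6 has h(x) = h(−6), so we compute h⁻¹(54): 54 lies in (−∞, 55], so solve −7x + 13 = 54: x = (54 − 13)/(−7) = −41/7.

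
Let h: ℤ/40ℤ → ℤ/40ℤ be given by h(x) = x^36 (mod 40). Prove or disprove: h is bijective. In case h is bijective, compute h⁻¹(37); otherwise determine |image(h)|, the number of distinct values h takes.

h(1) = 1^36 = 1.
h(3): Repeated squaring mod 40: 3^1 ≡ 3, 3^2 ≡ 3² = 9, 3^4 ≡ 9² = 81 ≡ 1, 3^8 ≡ 1² = 1, 3^16 ≡ 1² = 1, 3^32 ≡ 1² = 1. Since 36 = 32 + 4, 3^36 ≡ 1·1: 1·1 = 1. So 3^36 ≡ 1 (mod 40).
So h(1) = h(3) = 1 while 1 ≠ 3, hence h is not injective, hence not bijective.
Since h is not bijective, we determine |image(h)|. Computing x^36 mod 40 for each x (by repeated squaring, reducing mod 40 at every step), the values h(0), h(1), …, h(39) are: 0, 1, 16, 1, 16, 25, 16, 1, 16, 1, 0, 1, 16, 1, 16, 25, 16, 1, 16, 1, 0, 1, 16, 1, 16, 25, 16, 1, 16, 1, 0, 1, 16, 1, 16, 25, 16, 1, 16, 1.
The distinct values are {0, 1, 16, 25}; there are 4 of them.

4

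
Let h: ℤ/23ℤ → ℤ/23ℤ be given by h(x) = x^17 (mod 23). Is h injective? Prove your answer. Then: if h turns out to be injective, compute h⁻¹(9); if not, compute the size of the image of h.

Since 23 is prime, the nonzero elements of ℤ/23ℤ form a cyclic group of order 22.
As gcd(17, 22) = 1, raising to the 17th power is a bijection on this group: if x_1^17 ≡ x_2^17 then (x_1x_2^{−1})^17 = 1, and the only element of order dividing gcd(17, 22) = 1 is 1, so x_1 = x_2.
With h(0) = 0 this makes h injective on all of ℤ/23ℤ, hence bijective (finite equal-size domain and codomain). In particular h is injective.
Since h is injective, we find the preimage of 9. The inverse of x ↦ x^17 on (ℤ/23ℤ)^× is x ↦ x^13, because 17·13 = 221 = 10·22 + 1 ≡ 1 (mod 22) and x^{22} = 1 for x ≠ 0 (Fermat). So h⁻¹(9) = 9^13 mod 23.
Repeated squaring mod 23: 9^1 ≡ 9, 9^2 ≡ 9² = 81 ≡ 12, 9^4 ≡ 12² = 144 ≡ 6, 9^8 ≡ 6² = 36 ≡ 13. Since 13 = 8 + 4 + 1, 9^13 ≡ 13·6·9: 13·6 = 78 ≡ 9, then 9·9 = 81 ≡ 12. So 9^13 ≡ 12 (mod 23).
Hence h⁻¹(9) = 12.

12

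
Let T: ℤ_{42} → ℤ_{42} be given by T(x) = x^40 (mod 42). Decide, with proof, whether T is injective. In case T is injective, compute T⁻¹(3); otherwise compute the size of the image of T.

T(4): Repeated squaring mod 42: 4^1 ≡ 4, 4^2 ≡ 4² = 16, 4^4 ≡ 16² = 256 ≡ 4, 4^8 ≡ 4² = 16, 4^16 ≡ 16² = 256 ≡ 4, 4^32 ≡ 4² = 16. Since 40 = 32 + 8, 4^40 ≡ 16·16: 16·16 = 256 ≡ 4. So 4^40 ≡ 4 (mod 42).
T(10): Repeated squaring mod 42: 10^1 ≡ 10, 10^2 ≡ 10² = 100 ≡ 16, 10^4 ≡ 16² = 256 ≡ 4, 10^8 ≡ 4² = 16, 10^16 ≡ 16² = 256 ≡ 4, 10^32 ≡ 4² = 16. Since 40 = 32 + 8, 10^40 ≡ 16·16: 16·16 = 256 ≡ 4. So 10^40 ≡ 4 (mod 42).
So T(4) = T(10) = 4 while 4 ≠ 10, therefore T is not injective.
Since T is not injective, we determine |image(T)|. Computing x^40 mod 42 for each x (by repeated squaring, reducing mod 42 at every step), the values T(0), T(1), …, T(41) are: 0, 1, 16, 39, 4, 37, 36, 7, 22, 9, 4, 25, 30, 1, 28, 15, 16, 25, 18, 37, 22, 21, 22, 37, 18, 25, 16, 15, 28, 1, 30, 25, 4, 9, 22, 7, 36, 37, 4, 39, 16, 1.
The distinct values are {0, 1, 4, 7, 9, 15, 16, 18, 21, 22, 25, 28, 30, 36, 37, 39}; there are 16 of them.

16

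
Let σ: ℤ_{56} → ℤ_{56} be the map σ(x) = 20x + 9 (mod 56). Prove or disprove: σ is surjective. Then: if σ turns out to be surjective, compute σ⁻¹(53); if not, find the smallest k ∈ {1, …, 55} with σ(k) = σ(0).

Since gcd(20, 56) = 4, we have 20x ≡ 0 (mod 4) for all x, so σ(x) ≡ 1 (mod 4).
But 0 ≢ 1 (mod 4), so 0 ∈ ℤ_{56} has no preimage. So σ is not surjective.
Since σ is not surjective, we find the least positive k with σ(k) = σ(0): this means 20k ≡ 0 (mod 56), i.e. 56 ∣ 20k. Since gcd(20, 56) = 4, dividing through by 4 this holds exactly when 14 ∣ 5k, and as gcd(5, 14) = 1, exactly when 14 ∣ k.
The smallest positive such k is 14.

14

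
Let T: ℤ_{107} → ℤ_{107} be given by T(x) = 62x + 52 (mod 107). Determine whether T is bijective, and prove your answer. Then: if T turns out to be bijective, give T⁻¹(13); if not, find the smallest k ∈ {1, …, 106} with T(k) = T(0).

If T(a) = T(b), then 62a ≡ 62b (mod 107). Because gcd(62, 107) = 1, we may cancel 62 to get a ≡ b (mod 107).
We now compute 62⁻¹ mod 107 explicitly. Euclid's algorithm: 107 = 1·62 + 45, 62 = 1·45 + 17, 45 = 2·17 + 11, 17 = 1·11 + 6, 11 = 1·6 + 5, 6 = 1·5 + 1; back-substituting gives 1 = 19·62 − 11·107, so 62⁻¹ ≡ 19 (mod 107).
For any y ∈ ℤ_{107}, x = 19(y − 52) mod 107 satisfies T(x) = 62·19(y − 52) + 52 ≡ y (since 62·19 ≡ 1 mod 107). So every y has a preimage.
So T is bijective.
Since T is bijective, we compute T⁻¹(13): solve 62x + 52 ≡ 13 (mod 107), i.e. 62x ≡ 68 (mod 107).
Multiplying by 62⁻¹ = 19 gives x ≡ 19·68 = 1292 = 12·107 + 8 ≡ 8 (mod 107).
Check: T(8) = 62·8 + 52 = 548 = 5·107 + 13 ≡ 13 (mod 107).

8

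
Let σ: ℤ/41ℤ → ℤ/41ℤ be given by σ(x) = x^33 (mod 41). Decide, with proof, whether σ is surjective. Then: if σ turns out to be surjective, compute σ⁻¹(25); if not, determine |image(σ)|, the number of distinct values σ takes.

Since 41 is prime, the nonzero elements of ℤ/41ℤ form a cyclic group of order 40.
As gcd(33, 40) = 1, raising to the 33rd power is a bijection on this group: if u^33 ≡ v^33 then (uv^{−1})^33 = 1, and the only element of order dividing gcd(33, 40) = 1 is 1, so u = v.
With σ(0) = 0 this makes σ injective on all of ℤ/41ℤ, hence bijective (finite equal-size domain and codomain). In particular σ is surjective.
Since σ is surjective, we find the preimage of 25. The inverse of x ↦ x^33 on (ℤ/41ℤ)^× is x ↦ x^17, because 33·17 = 561 = 14·40 + 1 ≡ 1 (mod 40) and x^{40} = 1 for x ≠ 0 (Fermat). So σ⁻¹(25) = 25^17 mod 41.
Repeated squaring mod 41: 25^1 ≡ 25, 25^2 ≡ 25² = 625 ≡ 10, 25^4 ≡ 10² = 100 ≡ 18, 25^8 ≡ 18² = 324 ≡ 37, 25^16 ≡ 37² = 1369 ≡ 16. Since 17 = 16 + 1, 25^17 ≡ 16·25: 16·25 = 400 ≡ 31. So 25^17 ≡ 31 (mod 41).
Hence σ⁻¹(25) = 31.

31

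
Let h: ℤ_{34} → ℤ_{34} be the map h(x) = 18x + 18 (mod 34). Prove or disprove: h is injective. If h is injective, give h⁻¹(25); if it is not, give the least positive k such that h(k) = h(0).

We have gcd(18, 34) = 2 > 1. Taking x_1 = 0 and x_2 = 17: h(0) = 18 and h(17) = 18·17 + 18 = 324 ≡ 18 (mod 34).
So h(0) = h(17) while 0 ≠ 17, so h is not injective.
Since h is not injective, we find the least positive k with h(k) = h(0): this means 18k ≡ 0 (mod 34), i.e. 34 ∣ 18k. Since gcd(18, 34) = 2, dividing through by 2 this holds exactly when 17 ∣ 9k, and as gcd(9, 17) = 1, exactly when 17 ∣ k.
The smallest positive such k is 17.

17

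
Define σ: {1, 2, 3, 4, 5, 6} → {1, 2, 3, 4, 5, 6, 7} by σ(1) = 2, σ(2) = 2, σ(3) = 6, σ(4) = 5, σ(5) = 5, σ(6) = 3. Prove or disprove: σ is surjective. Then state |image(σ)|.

4

No element maps to 1, so σ is not surjective.
The image of σ is {2, 3, 5, 6}, which has 4 elements.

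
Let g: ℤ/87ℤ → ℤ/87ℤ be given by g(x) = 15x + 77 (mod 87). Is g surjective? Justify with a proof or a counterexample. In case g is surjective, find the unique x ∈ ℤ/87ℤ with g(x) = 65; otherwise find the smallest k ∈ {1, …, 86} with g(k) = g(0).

29

Since gcd(15, 87) = 3, we have 15x ≡ 0 (mod 3) for all x, so g(x) ≡ 2 (mod 3).
But 0 ≢ 2 (mod 3), so 0 ∈ ℤ/87ℤ has no preimage. Therefore g is not surjective.
Since g is not surjective, we find the least positive k with g(k) = g(0): this means 15k ≡ 0 (mod 87), i.e. 87 ∣ 15k. Since gcd(15, 87) = 3, dividing through by 3 this holds exactly when 29 ∣ 5k, and as gcd(5, 29) = 1, exactly when 29 ∣ k.
The smallest positive such k is 29.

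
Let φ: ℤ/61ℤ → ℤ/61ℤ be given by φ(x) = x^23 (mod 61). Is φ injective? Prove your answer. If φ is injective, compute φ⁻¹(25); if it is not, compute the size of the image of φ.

Since 61 is prime, the nonzero elements of ℤ/61ℤ form a cyclic group of order 60.
As gcd(23, 60) = 1, raising to the 23rd power is a bijection on this group: if x_1^23 ≡ x_2^23 then (x_1x_2^{−1})^23 = 1, and the only element of order dividing gcd(23, 60) = 1 is 1, so x_1 = x_2.
With φ(0) = 0 this makes φ injective on all of ℤ/61ℤ, hence bijective (finite equal-size domain and codomain). In particular φ is injective.
Since φ is injective, we find the preimage of 25. The inverse of x ↦ x^23 on (ℤ/61ℤ)^× is x ↦ x^47, because 23·47 = 1081 = 18·60 + 1 ≡ 1 (mod 60) and x^{60} = 1 for x ≠ 0 (Fermat). So φ⁻¹(25) = 25^47 mod 61.
Repeated squaring mod 61: 25^1 ≡ 25, 25^2 ≡ 25² = 625 ≡ 15, 25^4 ≡ 15² = 225 ≡ 42, 25^8 ≡ 42² = 1764 ≡ 56, 25^16 ≡ 56² = 3136 ≡ 25, 25^32 ≡ 25² = 625 ≡ 15. Since 47 = 32 + 8 + 4 + 2 + 1, 25^47 ≡ 15·56·42·15·25: 15·56 = 840 ≡ 47, then 47·42 = 1974 ≡ 22, then 22·15 = 330 ≡ 25, then 25·25 = 625 ≡ 15. So 25^47 ≡ 15 (mod 61).
Hence φ⁻¹(25) = 15.

15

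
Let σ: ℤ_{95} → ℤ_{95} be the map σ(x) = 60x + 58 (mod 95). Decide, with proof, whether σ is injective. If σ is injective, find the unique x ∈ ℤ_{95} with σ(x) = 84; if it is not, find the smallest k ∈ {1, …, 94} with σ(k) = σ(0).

19

We have gcd(60, 95) = 5 > 1. Taking x_1 = 0 and x_2 = 19: σ(0) = 58 and σ(19) = 60·19 + 58 = 1198 ≡ 58 (mod 95).
So σ(0) = σ(19) while 0 ≠ 19, therefore σ is not injective.
Since σ is not injective, we find the least positive k with σ(k) = σ(0): this means 60k ≡ 0 (mod 95), i.e. 95 ∣ 60k. Since gcd(60, 95) = 5, dividing through by 5 this holds exactly when 19 ∣ 12k, and as gcd(12, 19) = 1, exactly when 19 ∣ k.
The smallest positive such k is 19.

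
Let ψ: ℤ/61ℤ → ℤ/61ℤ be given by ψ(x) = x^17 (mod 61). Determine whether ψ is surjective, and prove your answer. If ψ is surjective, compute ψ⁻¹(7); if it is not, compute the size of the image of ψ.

Since 61 is prime, the nonzero elements of ℤ/61ℤ form a cyclic group of order 60.
As gcd(17, 60) = 1, raising to the 17th power is a bijection on this group: if a^17 ≡ b^17 then (ab^{−1})^17 = 1, and the only element of order dividing gcd(17, 60) = 1 is 1, so a = b.
With ψ(0) = 0 this makes ψ injective on all of ℤ/61ℤ, hence bijective (finite equal-size domain and codomain). In particular ψ is surjective.
Since ψ is surjective, we find the preimage of 7. The inverse of x ↦ x^17 on (ℤ/61ℤ)^× is x ↦ x^53, because 17·53 = 901 = 15·60 + 1 ≡ 1 (mod 60) and x^{60} = 1 for x ≠ 0 (Fermat). So ψ⁻¹(7) = 7^53 mod 61.
Repeated squaring mod 61: 7^1 ≡ 7, 7^2 ≡ 7² = 49, 7^4 ≡ 49² = 2401 ≡ 22, 7^8 ≡ 22² = 484 ≡ 57, 7^16 ≡ 57² = 3249 ≡ 16, 7^32 ≡ 16² = 256 ≡ 12. Since 53 = 32 + 16 + 4 + 1, 7^53 ≡ 12·16·22·7: 12·16 = 192 ≡ 9, then 9·22 = 198 ≡ 15, then 15·7 = 105 ≡ 44. So 7^53 ≡ 44 (mod 61).
Hence ψ⁻¹(7) = 44.

44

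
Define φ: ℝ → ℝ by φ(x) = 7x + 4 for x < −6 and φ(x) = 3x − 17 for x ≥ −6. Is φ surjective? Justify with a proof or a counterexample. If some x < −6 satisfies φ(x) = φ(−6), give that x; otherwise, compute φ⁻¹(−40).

-44/7

Both pieces are strictly increasing (slopes 7 and 3), so each is injective on its own interval.
The left piece maps (−∞, −6) onto (−∞, −38); the right piece maps [−6, ∞) onto [−35, ∞).
The union (−∞, −38) ∪ [−35, ∞) omits the interval between −38 and −35; in particular −38 has no preimage. So φ is not surjective.
Because the two images are disjoint, no x < −6 has φ(x) = φ(−6), so we compute φ⁻¹(−40): −40 lies in (−∞, −38), so solve 7x + 4 = −40: x = (−40 − 4)/7 = −44/7.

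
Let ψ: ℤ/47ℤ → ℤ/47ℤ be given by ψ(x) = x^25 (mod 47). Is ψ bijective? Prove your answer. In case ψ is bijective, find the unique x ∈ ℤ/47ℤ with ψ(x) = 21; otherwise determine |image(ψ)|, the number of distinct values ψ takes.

Since 47 is prime, the nonzero elements of ℤ/47ℤ form a cyclic group of order 46.
As gcd(25, 46) = 1, raising to the 25th power is a bijection on this group: if s^25 ≡ t^25 then (st^{−1})^25 = 1, and the only element of order dividing gcd(25, 46) = 1 is 1, so s = t.
With ψ(0) = 0 this makes ψ injective on all of ℤ/47ℤ, hence bijective (finite equal-size domain and codomain). In particular ψ is bijective.
Since ψ is bijective, we find the preimage of 21. The inverse of x ↦ x^25 on (ℤ/47ℤ)^× is x ↦ x^35, because 25·35 = 875 = 19·46 + 1 ≡ 1 (mod 46) and x^{46} = 1 for x ≠ 0 (Fermat). So ψ⁻¹(21) = 21^35 mod 47.
Repeated squaring mod 47: 21^1 ≡ 21, 21^2 ≡ 21² = 441 ≡ 18, 21^4 ≡ 18² = 324 ≡ 42, 21^8 ≡ 42² = 1764 ≡ 25, 21^16 ≡ 25² = 625 ≡ 14, 21^32 ≡ 14² = 196 ≡ 8. Since 35 = 32 + 2 + 1, 21^35 ≡ 8·18·21: 8·18 = 144 ≡ 3, then 3·21 = 63 ≡ 16. So 21^35 ≡ 16 (mod 47).
Hence ψ⁻¹(21) = 16.

16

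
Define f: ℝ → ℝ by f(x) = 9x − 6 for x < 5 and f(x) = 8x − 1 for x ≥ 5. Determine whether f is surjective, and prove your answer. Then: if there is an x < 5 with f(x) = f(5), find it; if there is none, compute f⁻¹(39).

5

Both pieces are strictly increasing (slopes 9 and 8), so each is injective on its own interval.
The left piece maps (−∞, 5) onto (−∞, 39); the right piece maps [5, ∞) onto [39, ∞).
These images together cover ℝ, so f is surjective.
Because the two images are disjoint, no x < 5 has f(x) = f(5), so we compute f⁻¹(39): 39 lies in [39, ∞), so solve 8x − 1 = 39: x = (39 + 1)/8 = 5.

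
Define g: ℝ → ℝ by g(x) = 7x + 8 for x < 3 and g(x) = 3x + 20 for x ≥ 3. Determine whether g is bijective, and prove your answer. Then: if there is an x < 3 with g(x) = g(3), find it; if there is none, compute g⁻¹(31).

11/3

Both pieces are strictly increasing (slopes 7 and 3), so each is injective on its own interval.
The left piece maps (−∞, 3) onto (−∞, 29); the right piece maps [3, ∞) onto [29, ∞).
Since 29 = 29, the images partition ℝ: g is injective and surjective, hence bijective.
Because the two images are disjoint, no x < 3 has g(x) = g(3), so we compute g⁻¹(31): 31 lies in [29, ∞), so solve 3x + 20 = 31: x = (31 − 20)/3 = 11/3.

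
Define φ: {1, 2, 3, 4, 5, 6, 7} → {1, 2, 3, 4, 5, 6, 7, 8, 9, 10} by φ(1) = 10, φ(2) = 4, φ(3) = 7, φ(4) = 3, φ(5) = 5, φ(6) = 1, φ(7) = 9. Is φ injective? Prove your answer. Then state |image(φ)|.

The values φ(1), …, φ(7) are 10, 4, 7, 3, 5, 1, 9 — all distinct.
So φ(u) = φ(v) only when u = v, and φ is injective.
The image of φ is {1, 3, 4, 5, 7, 9, 10}, which has 7 elements.

7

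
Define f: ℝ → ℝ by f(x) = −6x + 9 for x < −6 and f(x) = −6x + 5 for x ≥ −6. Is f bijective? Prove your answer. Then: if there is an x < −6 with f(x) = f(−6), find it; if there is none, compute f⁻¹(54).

-15/2

Both pieces are strictly decreasing (slopes −6 and −6), so each is injective on its own interval.
The left piece maps (−∞, −6) onto (45, ∞); the right piece maps [−6, ∞) onto (−∞, 41].
The images leave a gap (45 has no preimage), so f is not surjective, hence not bijective.
Because the two images are disjoint, no x < −6 has f(x) = f(−6), so we compute f⁻¹(54): 54 lies in (45, ∞), so solve −6x + 9 = 54: x = (54 − 9)/(−6) = −15/2.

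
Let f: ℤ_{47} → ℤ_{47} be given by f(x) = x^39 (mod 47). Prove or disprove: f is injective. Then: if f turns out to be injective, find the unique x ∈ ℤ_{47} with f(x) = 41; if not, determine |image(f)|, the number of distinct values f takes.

Since 47 is prime, the nonzero elements of ℤ_{47} form a cyclic group of order 46.
As gcd(39, 46) = 1, raising to the 39th power is a bijection on this group: if x_1^39 ≡ x_2^39 then (x_1x_2^{−1})^39 = 1, and the only element of order dividing gcd(39, 46) = 1 is 1, so x_1 = x_2.
With f(0) = 0 this makes f injective on all of ℤ_{47}, hence bijective (finite equal-size domain and codomain). In particular f is injective.
Since f is injective, we find the preimage of 41. The inverse of x ↦ x^39 on (ℤ_{47})^× is x ↦ x^13, because 39·13 = 507 = 11·46 + 1 ≡ 1 (mod 46) and x^{46} = 1 for x ≠ 0 (Fermat). So f⁻¹(41) = 41^13 mod 47.
Repeated squaring mod 47: 41^1 ≡ 41, 41^2 ≡ 41² = 1681 ≡ 36, 41^4 ≡ 36² = 1296 ≡ 27, 41^8 ≡ 27² = 729 ≡ 24. Since 13 = 8 + 4 + 1, 41^13 ≡ 24·27·41: 24·27 = 648 ≡ 37, then 37·41 = 1517 ≡ 13. So 41^13 ≡ 13 (mod 47).
Hence f⁻¹(41) = 13.

13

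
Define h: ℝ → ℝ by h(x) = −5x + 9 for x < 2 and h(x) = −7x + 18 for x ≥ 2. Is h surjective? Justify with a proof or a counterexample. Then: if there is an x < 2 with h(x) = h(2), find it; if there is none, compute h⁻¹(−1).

1

Both pieces are strictly decreasing (slopes −5 and −7), so each is injective on its own interval.
The left piece maps (−∞, 2) onto (−1, ∞); the right piece maps [2, ∞) onto (−∞, 4].
The union (−1, ∞) ∪ (−∞, 4] covers ℝ, so h is surjective.
For the follow-up: the images overlap, so an x < 2 with h(x) = h(2) exists. h(2) = 4; solving −5x + 9 = 4 for x < 2 gives x = (4 − 9)/(−5) = 1.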